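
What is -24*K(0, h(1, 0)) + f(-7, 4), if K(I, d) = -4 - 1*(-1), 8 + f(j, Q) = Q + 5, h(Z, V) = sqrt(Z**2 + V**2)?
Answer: 73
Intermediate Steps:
h(Z, V) = sqrt(V**2 + Z**2)
f(j, Q) = -3 + Q (f(j, Q) = -8 + (Q + 5) = -8 + (5 + Q) = -3 + Q)
K(I, d) = -3 (K(I, d) = -4 + 1 = -3)
-24*K(0, h(1, 0)) + f(-7, 4) = -24*(-3) + (-3 + 4) = 72 + 1 = 73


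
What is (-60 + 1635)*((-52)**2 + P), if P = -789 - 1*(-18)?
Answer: 3044475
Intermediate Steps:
P = -771 (P = -789 + 18 = -771)
(-60 + 1635)*((-52)**2 + P) = (-60 + 1635)*((-52)**2 - 771) = 1575*(2704 - 771) = 1575*1933 = 3044475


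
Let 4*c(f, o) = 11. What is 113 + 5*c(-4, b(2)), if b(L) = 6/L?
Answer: 507/4 ≈ 126.75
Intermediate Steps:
c(f, o) = 11/4 (c(f, o) = (¼)*11 = 11/4)
113 + 5*c(-4, b(2)) = 113 + 5*(11/4) = 113 + 55/4 = 507/4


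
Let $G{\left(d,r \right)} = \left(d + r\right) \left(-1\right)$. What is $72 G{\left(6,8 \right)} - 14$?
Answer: $-1022$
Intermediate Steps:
$G{\left(d,r \right)} = - d - r$
$72 G{\left(6,8 \right)} - 14 = 72 \left(\left(-1\right) 6 - 8\right) - 14 = 72 \left(-6 - 8\right) - 14 = 72 \left(-14\right) - 14 = -1008 - 14 = -1022$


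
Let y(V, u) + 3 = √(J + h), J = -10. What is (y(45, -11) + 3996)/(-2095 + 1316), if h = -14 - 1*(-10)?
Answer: -3993/779 - I*√14/779 ≈ -5.1258 - 0.0048032*I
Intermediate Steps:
h = -4 (h = -14 + 10 = -4)
y(V, u) = -3 + I*√14 (y(V, u) = -3 + √(-10 - 4) = -3 + √(-14) = -3 + I*√14)
(y(45, -11) + 3996)/(-2095 + 1316) = ((-3 + I*√14) + 3996)/(-2095 + 1316) = (3993 + I*√14)/(-779) = (3993 + I*√14)*(-1/779) = -3993/779 - I*√14/779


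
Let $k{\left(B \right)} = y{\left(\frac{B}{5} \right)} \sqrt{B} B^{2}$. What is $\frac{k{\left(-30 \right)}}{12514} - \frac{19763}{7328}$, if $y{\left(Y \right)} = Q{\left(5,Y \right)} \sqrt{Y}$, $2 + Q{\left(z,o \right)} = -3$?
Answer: $- \frac{19763}{7328} + \frac{13500 \sqrt{5}}{6257} \approx 2.1276$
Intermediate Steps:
$Q{\left(z,o \right)} = -5$ ($Q{\left(z,o \right)} = -2 - 3 = -5$)
$y{\left(Y \right)} = - 5 \sqrt{Y}$
$k{\left(B \right)} = - \sqrt{5} B^{3}$ ($k{\left(B \right)} = - 5 \sqrt{\frac{B}{5}} \sqrt{B} B^{2} = - 5 \frac{\sqrt{5} \sqrt{B}}{5} \sqrt{B} B^{2} = - \sqrt{5} \sqrt{B} \sqrt{B} B^{2} = - B \sqrt{5} B^{2} = - \sqrt{5} B^{3}$)
$\frac{k{\left(-30 \right)}}{12514} - \frac{19763}{7328} = \frac{\left(-1\right) \sqrt{5} \left(-30\right)^{3}}{12514} - \frac{19763}{7328} = \left(-1\right) \sqrt{5} \left(-27000\right) \frac{1}{12514} - \frac{19763}{7328} = 27000 \sqrt{5} \cdot \frac{1}{12514} - \frac{19763}{7328} = \frac{13500 \sqrt{5}}{6257} - \frac{19763}{7328} = - \frac{19763}{7328} + \frac{13500 \sqrt{5}}{6257}$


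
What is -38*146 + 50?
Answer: -5498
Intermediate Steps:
-38*146 + 50 = -5548 + 50 = -5498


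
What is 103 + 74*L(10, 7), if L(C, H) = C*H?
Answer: 5283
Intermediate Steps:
103 + 74*L(10, 7) = 103 + 74*(10*7) = 103 + 74*70 = 103 + 5180 = 5283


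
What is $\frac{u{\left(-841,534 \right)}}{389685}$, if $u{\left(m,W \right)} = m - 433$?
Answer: $- \frac{1274}{389685} \approx -0.0032693$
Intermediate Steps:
$u{\left(m,W \right)} = -433 + m$
$\frac{u{\left(-841,534 \right)}}{389685} = \frac{-433 - 841}{389685} = \left(-1274\right) \frac{1}{389685} = - \frac{1274}{389685}$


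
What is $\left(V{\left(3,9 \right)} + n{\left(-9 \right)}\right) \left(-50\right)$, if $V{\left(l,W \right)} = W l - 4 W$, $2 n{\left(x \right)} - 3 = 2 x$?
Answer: $825$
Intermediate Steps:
$n{\left(x \right)} = \frac{3}{2} + x$ ($n{\left(x \right)} = \frac{3}{2} + \frac{2 x}{2} = \frac{3}{2} + x$)
$V{\left(l,W \right)} = - 4 W + W l$
$\left(V{\left(3,9 \right)} + n{\left(-9 \right)}\right) \left(-50\right) = \left(9 \left(-4 + 3\right) + \left(\frac{3}{2} - 9\right)\right) \left(-50\right) = \left(9 \left(-1\right) - \frac{15}{2}\right) \left(-50\right) = \left(-9 - \frac{15}{2}\right) \left(-50\right) = \left(- \frac{33}{2}\right) \left(-50\right) = 825$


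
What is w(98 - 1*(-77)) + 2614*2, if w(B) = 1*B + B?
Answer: 5578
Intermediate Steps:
w(B) = 2*B (w(B) = B + B = 2*B)
w(98 - 1*(-77)) + 2614*2 = 2*(98 - 1*(-77)) + 2614*2 = 2*(98 + 77) + 5228 = 2*175 + 5228 = 350 + 5228 = 5578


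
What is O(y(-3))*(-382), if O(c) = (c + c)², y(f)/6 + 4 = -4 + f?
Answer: -6655968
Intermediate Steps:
y(f) = -48 + 6*f (y(f) = -24 + 6*(-4 + f) = -24 + (-24 + 6*f) = -48 + 6*f)
O(c) = 4*c² (O(c) = (2*c)² = 4*c²)
O(y(-3))*(-382) = (4*(-48 + 6*(-3))²)*(-382) = (4*(-48 - 18)²)*(-382) = (4*(-66)²)*(-382) = (4*4356)*(-382) = 17424*(-382) = -6655968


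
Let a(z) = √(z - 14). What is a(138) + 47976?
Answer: 47976 + 2*√31 ≈ 47987.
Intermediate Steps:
a(z) = √(-14 + z)
a(138) + 47976 = √(-14 + 138) + 47976 = √124 + 47976 = 2*√31 + 47976 = 47976 + 2*√31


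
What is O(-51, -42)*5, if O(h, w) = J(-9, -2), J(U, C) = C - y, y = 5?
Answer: -35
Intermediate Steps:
J(U, C) = -5 + C (J(U, C) = C - 1*5 = C - 5 = -5 + C)
O(h, w) = -7 (O(h, w) = -5 - 2 = -7)
O(-51, -42)*5 = -7*5 = -35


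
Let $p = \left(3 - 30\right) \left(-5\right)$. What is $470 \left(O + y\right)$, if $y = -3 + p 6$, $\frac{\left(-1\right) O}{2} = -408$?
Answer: $762810$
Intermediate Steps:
$p = 135$ ($p = \left(3 - 30\right) \left(-5\right) = \left(-27\right) \left(-5\right) = 135$)
$O = 816$ ($O = \left(-2\right) \left(-408\right) = 816$)
$y = 807$ ($y = -3 + 135 \cdot 6 = -3 + 810 = 807$)
$470 \left(O + y\right) = 470 \left(816 + 807\right) = 470 \cdot 1623 = 762810$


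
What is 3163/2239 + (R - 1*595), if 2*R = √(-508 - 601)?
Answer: -1329042/2239 + I*√1109/2 ≈ -593.59 + 16.651*I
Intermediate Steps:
R = I*√1109/2 (R = √(-508 - 601)/2 = √(-1109)/2 = (I*√1109)/2 = I*√1109/2 ≈ 16.651*I)
3163/2239 + (R - 1*595) = 3163/2239 + (I*√1109/2 - 1*595) = 3163*(1/2239) + (I*√1109/2 - 595) = 3163/2239 + (-595 + I*√1109/2) = -1329042/2239 + I*√1109/2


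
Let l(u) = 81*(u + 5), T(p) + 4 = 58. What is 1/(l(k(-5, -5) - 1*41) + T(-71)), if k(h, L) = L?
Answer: -1/3267 ≈ -0.00030609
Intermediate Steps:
T(p) = 54 (T(p) = -4 + 58 = 54)
l(u) = 405 + 81*u (l(u) = 81*(5 + u) = 405 + 81*u)
1/(l(k(-5, -5) - 1*41) + T(-71)) = 1/((405 + 81*(-5 - 1*41)) + 54) = 1/((405 + 81*(-5 - 41)) + 54) = 1/((405 + 81*(-46)) + 54) = 1/((405 - 3726) + 54) = 1/(-3321 + 54) = 1/(-3267) = -1/3267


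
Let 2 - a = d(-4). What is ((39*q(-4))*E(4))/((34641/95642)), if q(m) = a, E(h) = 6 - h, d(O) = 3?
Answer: -2486692/11547 ≈ -215.35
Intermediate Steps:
a = -1 (a = 2 - 1*3 = 2 - 3 = -1)
q(m) = -1
((39*q(-4))*E(4))/((34641/95642)) = ((39*(-1))*(6 - 1*4))/((34641/95642)) = (-39*(6 - 4))/((34641*(1/95642))) = (-39*2)/(34641/95642) = -78*95642/34641 = -2486692/11547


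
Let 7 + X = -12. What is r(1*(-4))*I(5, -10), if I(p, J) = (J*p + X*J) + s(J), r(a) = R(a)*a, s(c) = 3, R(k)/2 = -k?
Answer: -4576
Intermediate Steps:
X = -19 (X = -7 - 12 = -19)
R(k) = -2*k (R(k) = 2*(-k) = -2*k)
r(a) = -2*a² (r(a) = (-2*a)*a = -2*a²)
I(p, J) = 3 - 19*J + J*p (I(p, J) = (J*p - 19*J) + 3 = (-19*J + J*p) + 3 = 3 - 19*J + J*p)
r(1*(-4))*I(5, -10) = (-2*(1*(-4))²)*(3 - 19*(-10) - 10*5) = (-2*(-4)²)*(3 + 190 - 50) = -2*16*143 = -32*143 = -4576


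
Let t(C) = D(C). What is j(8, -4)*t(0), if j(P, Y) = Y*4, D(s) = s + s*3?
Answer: 0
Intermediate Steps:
D(s) = 4*s (D(s) = s + 3*s = 4*s)
j(P, Y) = 4*Y
t(C) = 4*C
j(8, -4)*t(0) = (4*(-4))*(4*0) = -16*0 = 0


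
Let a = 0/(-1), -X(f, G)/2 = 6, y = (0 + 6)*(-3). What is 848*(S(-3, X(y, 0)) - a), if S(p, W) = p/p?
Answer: 848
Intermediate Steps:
y = -18 (y = 6*(-3) = -18)
X(f, G) = -12 (X(f, G) = -2*6 = -12)
S(p, W) = 1
a = 0 (a = 0*(-1) = 0)
848*(S(-3, X(y, 0)) - a) = 848*(1 - 1*0) = 848*(1 + 0) = 848*1 = 848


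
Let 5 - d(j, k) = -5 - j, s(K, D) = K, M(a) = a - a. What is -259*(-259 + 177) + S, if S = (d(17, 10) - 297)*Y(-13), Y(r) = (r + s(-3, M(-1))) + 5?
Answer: 24208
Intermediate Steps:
M(a) = 0
d(j, k) = 10 + j (d(j, k) = 5 - (-5 - j) = 5 + (5 + j) = 10 + j)
Y(r) = 2 + r (Y(r) = (r - 3) + 5 = (-3 + r) + 5 = 2 + r)
S = 2970 (S = ((10 + 17) - 297)*(2 - 13) = (27 - 297)*(-11) = -270*(-11) = 2970)
-259*(-259 + 177) + S = -259*(-259 + 177) + 2970 = -259*(-82) + 2970 = 21238 + 2970 = 24208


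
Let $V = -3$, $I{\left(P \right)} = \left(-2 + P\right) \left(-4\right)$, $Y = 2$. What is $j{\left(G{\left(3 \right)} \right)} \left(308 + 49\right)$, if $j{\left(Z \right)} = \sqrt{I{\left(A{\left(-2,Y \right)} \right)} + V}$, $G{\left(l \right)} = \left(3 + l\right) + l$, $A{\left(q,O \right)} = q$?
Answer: $357 \sqrt{13} \approx 1287.2$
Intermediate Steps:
$I{\left(P \right)} = 8 - 4 P$
$G{\left(l \right)} = 3 + 2 l$
$j{\left(Z \right)} = \sqrt{13}$ ($j{\left(Z \right)} = \sqrt{\left(8 - -8\right) - 3} = \sqrt{\left(8 + 8\right) - 3} = \sqrt{16 - 3} = \sqrt{13}$)
$j{\left(G{\left(3 \right)} \right)} \left(308 + 49\right) = \sqrt{13} \left(308 + 49\right) = \sqrt{13} \cdot 357 = 357 \sqrt{13}$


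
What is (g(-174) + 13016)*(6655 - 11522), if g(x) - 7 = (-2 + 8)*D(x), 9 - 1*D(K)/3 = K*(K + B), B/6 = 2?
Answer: 2405266533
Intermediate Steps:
B = 12 (B = 6*2 = 12)
D(K) = 27 - 3*K*(12 + K) (D(K) = 27 - 3*K*(K + 12) = 27 - 3*K*(12 + K))
g(x) = 169 - 216*x - 18*x² (g(x) = 7 + (-2 + 8)*(27 - 36*x - 3*x²) = 7 + 6*(27 - 36*x - 3*x²) = 7 + (162 - 216*x - 18*x²) = 169 - 216*x - 18*x²)
(g(-174) + 13016)*(6655 - 11522) = ((169 - 216*(-174) - 18*(-174)²) + 13016)*(6655 - 11522) = ((169 + 37584 - 18*30276) + 13016)*(-4867) = ((169 + 37584 - 544968) + 13016)*(-4867) = (-507215 + 13016)*(-4867) = -494199*(-4867) = 2405266533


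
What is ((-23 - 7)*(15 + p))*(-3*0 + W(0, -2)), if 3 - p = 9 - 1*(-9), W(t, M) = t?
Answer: 0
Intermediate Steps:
p = -15 (p = 3 - (9 - 1*(-9)) = 3 - (9 + 9) = 3 - 1*18 = 3 - 18 = -15)
((-23 - 7)*(15 + p))*(-3*0 + W(0, -2)) = ((-23 - 7)*(15 - 15))*(-3*0 + 0) = (-30*0)*(0 + 0) = 0*0 = 0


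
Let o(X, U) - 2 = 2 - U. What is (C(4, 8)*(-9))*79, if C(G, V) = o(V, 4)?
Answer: 0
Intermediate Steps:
o(X, U) = 4 - U (o(X, U) = 2 + (2 - U) = 4 - U)
C(G, V) = 0 (C(G, V) = 4 - 1*4 = 4 - 4 = 0)
(C(4, 8)*(-9))*79 = (0*(-9))*79 = 0*79 = 0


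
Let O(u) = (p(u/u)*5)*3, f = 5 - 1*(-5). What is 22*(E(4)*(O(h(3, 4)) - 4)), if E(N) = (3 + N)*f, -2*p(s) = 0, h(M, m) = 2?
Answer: -6160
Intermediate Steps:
f = 10 (f = 5 + 5 = 10)
p(s) = 0 (p(s) = -½*0 = 0)
O(u) = 0 (O(u) = (0*5)*3 = 0*3 = 0)
E(N) = 30 + 10*N (E(N) = (3 + N)*10 = 30 + 10*N)
22*(E(4)*(O(h(3, 4)) - 4)) = 22*((30 + 10*4)*(0 - 4)) = 22*((30 + 40)*(-4)) = 22*(70*(-4)) = 22*(-280) = -6160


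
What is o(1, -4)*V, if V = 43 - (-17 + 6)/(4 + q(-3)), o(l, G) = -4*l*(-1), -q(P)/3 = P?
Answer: 2280/13 ≈ 175.38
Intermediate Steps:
q(P) = -3*P
o(l, G) = 4*l
V = 570/13 (V = 43 - (-17 + 6)/(4 - 3*(-3)) = 43 - (-11)/(4 + 9) = 43 - (-11)/13 = 43 - 1*(-11/13) = 43 + 11/13 = 570/13 ≈ 43.846)
o(1, -4)*V = (4*1)*(570/13) = 4*(570/13) = 2280/13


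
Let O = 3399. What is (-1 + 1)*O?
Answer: 0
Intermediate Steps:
(-1 + 1)*O = (-1 + 1)*3399 = 0*3399 = 0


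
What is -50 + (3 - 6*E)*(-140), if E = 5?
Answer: 3730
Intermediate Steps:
-50 + (3 - 6*E)*(-140) = -50 + (3 - 6*5)*(-140) = -50 + (3 - 30)*(-140) = -50 - 27*(-140) = -50 + 3780 = 3730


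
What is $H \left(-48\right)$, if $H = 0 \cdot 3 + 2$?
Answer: $-96$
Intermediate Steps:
$H = 2$ ($H = 0 + 2 = 2$)
$H \left(-48\right) = 2 \left(-48\right) = -96$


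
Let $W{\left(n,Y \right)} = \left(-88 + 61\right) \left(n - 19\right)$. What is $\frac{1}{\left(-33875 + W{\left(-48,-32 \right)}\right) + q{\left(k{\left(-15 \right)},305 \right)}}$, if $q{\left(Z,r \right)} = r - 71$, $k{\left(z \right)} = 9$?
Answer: $- \frac{1}{31832} \approx -3.1415 \cdot 10^{-5}$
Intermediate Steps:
$q{\left(Z,r \right)} = -71 + r$
$W{\left(n,Y \right)} = 513 - 27 n$ ($W{\left(n,Y \right)} = - 27 \left(-19 + n\right) = 513 - 27 n$)
$\frac{1}{\left(-33875 + W{\left(-48,-32 \right)}\right) + q{\left(k{\left(-15 \right)},305 \right)}} = \frac{1}{\left(-33875 + \left(513 - -1296\right)\right) + \left(-71 + 305\right)} = \frac{1}{\left(-33875 + \left(513 + 1296\right)\right) + 234} = \frac{1}{\left(-33875 + 1809\right) + 234} = \frac{1}{-32066 + 234} = \frac{1}{-31832} = - \frac{1}{31832}$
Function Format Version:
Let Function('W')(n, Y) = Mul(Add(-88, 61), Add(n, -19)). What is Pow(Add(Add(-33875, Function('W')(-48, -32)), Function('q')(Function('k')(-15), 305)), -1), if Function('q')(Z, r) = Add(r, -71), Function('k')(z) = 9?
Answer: Rational(-1, 31832) ≈ -3.1415e-5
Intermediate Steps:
Function('q')(Z, r) = Add(-71, r)
Function('W')(n, Y) = Add(513, Mul(-27, n)) (Function('W')(n, Y) = Mul(-27, Add(-19, n)) = Add(513, Mul(-27, n)))
Pow(Add(Add(-33875, Function('W')(-48, -32)), Function('q')(Function('k')(-15), 305)), -1) = Pow(Add(Add(-33875, Add(513, Mul(-27, -48))), Add(-71, 305)), -1) = Pow(Add(Add(-33875, Add(513, 1296)), 234), -1) = Pow(Add(Add(-33875, 1809), 234), -1) = Pow(Add(-32066, 234), -1) = Pow(-31832, -1) = Rational(-1, 31832)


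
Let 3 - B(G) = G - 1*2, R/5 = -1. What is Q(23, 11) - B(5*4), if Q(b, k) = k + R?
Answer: 21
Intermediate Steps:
R = -5 (R = 5*(-1) = -5)
B(G) = 5 - G (B(G) = 3 - (G - 1*2) = 3 - (G - 2) = 3 - (-2 + G) = 3 + (2 - G) = 5 - G)
Q(b, k) = -5 + k (Q(b, k) = k - 5 = -5 + k)
Q(23, 11) - B(5*4) = (-5 + 11) - (5 - 5*4) = 6 - (5 - 1*20) = 6 - (5 - 20) = 6 - 1*(-15) = 6 + 15 = 21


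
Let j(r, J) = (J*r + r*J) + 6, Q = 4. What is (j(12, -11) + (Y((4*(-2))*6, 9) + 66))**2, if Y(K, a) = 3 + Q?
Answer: 34225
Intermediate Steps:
j(r, J) = 6 + 2*J*r (j(r, J) = (J*r + J*r) + 6 = 2*J*r + 6 = 6 + 2*J*r)
Y(K, a) = 7 (Y(K, a) = 3 + 4 = 7)
(j(12, -11) + (Y((4*(-2))*6, 9) + 66))**2 = ((6 + 2*(-11)*12) + (7 + 66))**2 = ((6 - 264) + 73)**2 = (-258 + 73)**2 = (-185)**2 = 34225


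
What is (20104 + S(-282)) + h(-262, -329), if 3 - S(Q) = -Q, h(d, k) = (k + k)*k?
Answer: 236307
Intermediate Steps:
h(d, k) = 2*k² (h(d, k) = (2*k)*k = 2*k²)
S(Q) = 3 + Q (S(Q) = 3 - (-1)*Q = 3 + Q)
(20104 + S(-282)) + h(-262, -329) = (20104 + (3 - 282)) + 2*(-329)² = (20104 - 279) + 2*108241 = 19825 + 216482 = 236307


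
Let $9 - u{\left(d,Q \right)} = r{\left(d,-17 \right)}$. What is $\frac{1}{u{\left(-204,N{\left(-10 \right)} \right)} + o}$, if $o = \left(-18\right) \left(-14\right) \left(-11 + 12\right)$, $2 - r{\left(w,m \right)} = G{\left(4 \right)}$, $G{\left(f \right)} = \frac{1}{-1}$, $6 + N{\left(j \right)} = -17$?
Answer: $\frac{1}{258} \approx 0.003876$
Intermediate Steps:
$N{\left(j \right)} = -23$ ($N{\left(j \right)} = -6 - 17 = -23$)
$G{\left(f \right)} = -1$
$r{\left(w,m \right)} = 3$ ($r{\left(w,m \right)} = 2 - -1 = 2 + 1 = 3$)
$u{\left(d,Q \right)} = 6$ ($u{\left(d,Q \right)} = 9 - 3 = 6$)
$o = 252$ ($o = 252 \cdot 1 = 252$)
$\frac{1}{u{\left(-204,N{\left(-10 \right)} \right)} + o} = \frac{1}{6 + 252} = \frac{1}{258}$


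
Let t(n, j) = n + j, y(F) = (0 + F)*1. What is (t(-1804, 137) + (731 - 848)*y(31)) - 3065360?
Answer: -3070654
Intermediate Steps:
y(F) = F (y(F) = F*1 = F)
t(n, j) = j + n
(t(-1804, 137) + (731 - 848)*y(31)) - 3065360 = ((137 - 1804) + (731 - 848)*31) - 3065360 = (-1667 - 117*31) - 3065360 = (-1667 - 3627) - 3065360 = -5294 - 3065360 = -3070654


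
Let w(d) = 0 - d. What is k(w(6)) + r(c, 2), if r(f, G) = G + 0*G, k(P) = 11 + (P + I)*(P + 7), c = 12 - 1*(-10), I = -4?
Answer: 3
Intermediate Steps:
w(d) = -d
c = 22 (c = 12 + 10 = 22)
k(P) = 11 + (-4 + P)*(7 + P) (k(P) = 11 + (P - 4)*(P + 7) = 11 + (-4 + P)*(7 + P))
r(f, G) = G (r(f, G) = G + 0 = G)
k(w(6)) + r(c, 2) = (-17 + (-1*6)² + 3*(-1*6)) + 2 = (-17 + (-6)² + 3*(-6)) + 2 = (-17 + 36 - 18) + 2 = 1 + 2 = 3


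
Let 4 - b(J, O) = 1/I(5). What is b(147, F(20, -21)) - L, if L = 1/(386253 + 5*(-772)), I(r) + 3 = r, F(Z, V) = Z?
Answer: 2676749/764786 ≈ 3.5000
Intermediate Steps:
I(r) = -3 + r
b(J, O) = 7/2 (b(J, O) = 4 - 1/(-3 + 5) = 4 - 1/2 = 4 - 1*½ = 4 - ½ = 7/2)
L = 1/382393 (L = 1/(386253 - 3860) = 1/382393 ≈ 2.6151e-6)
b(147, F(20, -21)) - L = 7/2 - 1*1/382393 = 7/2 - 1/382393 = 2676749/764786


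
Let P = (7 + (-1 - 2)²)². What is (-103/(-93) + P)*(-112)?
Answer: -2678032/93 ≈ -28796.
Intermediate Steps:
P = 256 (P = (7 + (-3)²)² = (7 + 9)² = 16² = 256)
(-103/(-93) + P)*(-112) = (-103/(-93) + 256)*(-112) = (-103*(-1/93) + 256)*(-112) = (103/93 + 256)*(-112) = (23911/93)*(-112) = -2678032/93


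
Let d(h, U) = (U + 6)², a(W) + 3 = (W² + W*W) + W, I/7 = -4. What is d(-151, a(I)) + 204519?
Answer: 2585368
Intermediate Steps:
I = -28 (I = 7*(-4) = -28)
a(W) = -3 + W + 2*W² (a(W) = -3 + ((W² + W*W) + W) = -3 + ((W² + W²) + W) = -3 + (2*W² + W) = -3 + (W + 2*W²) = -3 + W + 2*W²)
d(h, U) = (6 + U)²
d(-151, a(I)) + 204519 = (6 + (-3 - 28 + 2*(-28)²))² + 204519 = (6 + (-3 - 28 + 2*784))² + 204519 = (6 + (-3 - 28 + 1568))² + 204519 = (6 + 1537)² + 204519 = 1543² + 204519 = 2380849 + 204519 = 2585368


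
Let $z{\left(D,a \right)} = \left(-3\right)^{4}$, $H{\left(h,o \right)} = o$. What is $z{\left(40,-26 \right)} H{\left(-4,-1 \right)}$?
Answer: $-81$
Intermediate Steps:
$z{\left(D,a \right)} = 81$
$z{\left(40,-26 \right)} H{\left(-4,-1 \right)} = 81 \left(-1\right) = -81$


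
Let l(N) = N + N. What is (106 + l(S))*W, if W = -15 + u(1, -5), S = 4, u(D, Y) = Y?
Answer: -2280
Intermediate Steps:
l(N) = 2*N
W = -20 (W = -15 - 5 = -20)
(106 + l(S))*W = (106 + 2*4)*(-20) = (106 + 8)*(-20) = 114*(-20) = -2280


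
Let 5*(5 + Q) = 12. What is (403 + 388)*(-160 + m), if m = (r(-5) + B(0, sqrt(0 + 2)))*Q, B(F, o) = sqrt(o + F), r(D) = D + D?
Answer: -105994 - 10283*2**(1/4)/5 ≈ -1.0844e+5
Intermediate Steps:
Q = -13/5 (Q = -5 + (1/5)*12 = -5 + 12/5 = -13/5 ≈ -2.6000)
r(D) = 2*D
B(F, o) = sqrt(F + o)
m = 26 - 13*2**(1/4)/5 (m = (2*(-5) + sqrt(0 + sqrt(0 + 2)))*(-13/5) = (-10 + sqrt(0 + sqrt(2)))*(-13/5) = (-10 + sqrt(sqrt(2)))*(-13/5) = (-10 + 2**(1/4))*(-13/5) = 26 - 13*2**(1/4)/5 ≈ 22.908)
(403 + 388)*(-160 + m) = (403 + 388)*(-160 + (26 - 13*2**(1/4)/5)) = 791*(-134 - 13*2**(1/4)/5) = -105994 - 10283*2**(1/4)/5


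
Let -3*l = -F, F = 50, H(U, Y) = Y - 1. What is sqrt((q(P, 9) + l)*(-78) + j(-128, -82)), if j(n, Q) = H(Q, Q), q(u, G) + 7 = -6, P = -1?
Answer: 3*I*sqrt(41) ≈ 19.209*I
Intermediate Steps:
H(U, Y) = -1 + Y
q(u, G) = -13 (q(u, G) = -7 - 6 = -13)
j(n, Q) = -1 + Q
l = 50/3 (l = -(-1)*50/3 = -1/3*(-50) = 50/3 ≈ 16.667)
sqrt((q(P, 9) + l)*(-78) + j(-128, -82)) = sqrt((-13 + 50/3)*(-78) + (-1 - 82)) = sqrt((11/3)*(-78) - 83) = sqrt(-286 - 83) = sqrt(-369) = 3*I*sqrt(41)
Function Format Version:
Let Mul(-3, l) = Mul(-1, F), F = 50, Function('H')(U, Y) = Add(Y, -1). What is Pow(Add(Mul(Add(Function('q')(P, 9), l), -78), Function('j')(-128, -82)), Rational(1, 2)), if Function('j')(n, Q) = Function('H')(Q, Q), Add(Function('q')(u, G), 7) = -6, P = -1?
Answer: Mul(3, I, Pow(41, Rational(1, 2))) ≈ Mul(19.209, I)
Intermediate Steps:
Function('H')(U, Y) = Add(-1, Y)
Function('q')(u, G) = -13 (Function('q')(u, G) = Add(-7, -6) = -13)
Function('j')(n, Q) = Add(-1, Q)
l = Rational(50, 3) (l = Mul(Rational(-1, 3), Mul(-1, 50)) = Mul(Rational(-1, 3), -50) = Rational(50, 3) ≈ 16.667)
Pow(Add(Mul(Add(Function('q')(P, 9), l), -78), Function('j')(-128, -82)), Rational(1, 2)) = Pow(Add(Mul(Add(-13, Rational(50, 3)), -78), Add(-1, -82)), Rational(1, 2)) = Pow(Add(Mul(Rational(11, 3), -78), -83), Rational(1, 2)) = Pow(Add(-286, -83), Rational(1, 2)) = Pow(-369, Rational(1, 2)) = Mul(3, I, Pow(41, Rational(1, 2)))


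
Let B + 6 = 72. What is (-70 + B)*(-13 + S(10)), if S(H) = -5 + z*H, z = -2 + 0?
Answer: 152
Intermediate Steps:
z = -2
B = 66 (B = -6 + 72 = 66)
S(H) = -5 - 2*H
(-70 + B)*(-13 + S(10)) = (-70 + 66)*(-13 + (-5 - 2*10)) = -4*(-13 + (-5 - 20)) = -4*(-13 - 25) = -4*(-38) = 152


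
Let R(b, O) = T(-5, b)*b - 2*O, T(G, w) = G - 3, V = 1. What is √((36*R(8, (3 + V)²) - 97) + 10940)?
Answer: √7387 ≈ 85.948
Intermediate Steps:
T(G, w) = -3 + G
R(b, O) = -8*b - 2*O (R(b, O) = (-3 - 5)*b - 2*O = -8*b - 2*O)
√((36*R(8, (3 + V)²) - 97) + 10940) = √((36*(-8*8 - 2*(3 + 1)²) - 97) + 10940) = √((36*(-64 - 2*4²) - 97) + 10940) = √((36*(-64 - 2*16) - 97) + 10940) = √((36*(-64 - 32) - 97) + 10940) = √((36*(-96) - 97) + 10940) = √((-3456 - 97) + 10940) = √(-3553 + 10940) = √7387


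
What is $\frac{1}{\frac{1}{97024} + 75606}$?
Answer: $\frac{97024}{7335596545} \approx 1.3226 \cdot 10^{-5}$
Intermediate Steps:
$\frac{1}{\frac{1}{97024} + 75606} = \frac{1}{\frac{7335596545}{97024}} = \frac{97024}{7335596545}$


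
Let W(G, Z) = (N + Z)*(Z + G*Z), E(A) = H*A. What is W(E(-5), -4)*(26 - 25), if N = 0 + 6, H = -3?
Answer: -128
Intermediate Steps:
E(A) = -3*A
N = 6
W(G, Z) = (6 + Z)*(Z + G*Z)
W(E(-5), -4)*(26 - 25) = (-4*(6 - 4 + 6*(-3*(-5)) - 3*(-5)*(-4)))*(26 - 25) = -4*(6 - 4 + 6*15 + 15*(-4))*1 = -4*(6 - 4 + 90 - 60)*1 = -4*32*1 = -128*1 = -128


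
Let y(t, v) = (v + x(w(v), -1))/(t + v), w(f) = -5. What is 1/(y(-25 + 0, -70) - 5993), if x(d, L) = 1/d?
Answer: -475/2846324 ≈ -0.00016688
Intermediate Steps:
y(t, v) = (-⅕ + v)/(t + v) (y(t, v) = (v + 1/(-5))/(t + v) = (v - ⅕)/(t + v) = (-⅕ + v)/(t + v))
1/(y(-25 + 0, -70) - 5993) = 1/((-⅕ - 70)/((-25 + 0) - 70) - 5993) = 1/(-351/5/(-25 - 70) - 5993) = 1/(-351/5/(-95) - 5993) = 1/(-1/95*(-351/5) - 5993) = 1/(351/475 - 5993) = 1/(-2846324/475) = -475/2846324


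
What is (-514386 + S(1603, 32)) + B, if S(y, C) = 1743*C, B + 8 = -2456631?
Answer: -2915249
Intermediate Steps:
B = -2456639 (B = -8 - 2456631 = -2456639)
(-514386 + S(1603, 32)) + B = (-514386 + 1743*32) - 2456639 = (-514386 + 55776) - 2456639 = -458610 - 2456639 = -2915249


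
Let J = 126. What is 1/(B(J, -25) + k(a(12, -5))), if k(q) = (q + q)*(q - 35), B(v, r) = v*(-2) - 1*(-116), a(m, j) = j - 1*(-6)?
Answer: -1/204 ≈ -0.0049020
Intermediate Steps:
a(m, j) = 6 + j (a(m, j) = j + 6 = 6 + j)
B(v, r) = 116 - 2*v (B(v, r) = -2*v + 116 = 116 - 2*v)
k(q) = 2*q*(-35 + q) (k(q) = (2*q)*(-35 + q) = 2*q*(-35 + q))
1/(B(J, -25) + k(a(12, -5))) = 1/((116 - 2*126) + 2*(6 - 5)*(-35 + (6 - 5))) = 1/((116 - 252) + 2*1*(-35 + 1)) = 1/(-136 + 2*1*(-34)) = 1/(-136 - 68) = 1/(-204) = -1/204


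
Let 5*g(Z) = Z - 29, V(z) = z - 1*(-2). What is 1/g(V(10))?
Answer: -5/17 ≈ -0.29412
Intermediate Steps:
V(z) = 2 + z (V(z) = z + 2 = 2 + z)
g(Z) = -29/5 + Z/5 (g(Z) = (Z - 29)/5 = (-29 + Z)/5 = -29/5 + Z/5)
1/g(V(10)) = 1/(-29/5 + (2 + 10)/5) = 1/(-29/5 + (⅕)*12) = 1/(-29/5 + 12/5) = 1/(-17/5) = -5/17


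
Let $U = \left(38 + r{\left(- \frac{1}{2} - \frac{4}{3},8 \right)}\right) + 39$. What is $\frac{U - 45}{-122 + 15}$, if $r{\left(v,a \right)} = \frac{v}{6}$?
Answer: $- \frac{1141}{3852} \approx -0.29621$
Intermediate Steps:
$r{\left(v,a \right)} = \frac{v}{6}$ ($r{\left(v,a \right)} = v \frac{1}{6} = \frac{v}{6}$)
$U = \frac{2761}{36}$ ($U = \left(38 + \frac{- \frac{1}{2} - \frac{4}{3}}{6}\right) + 39 = \left(38 + \frac{1}{6} \left(- \frac{11}{6}\right)\right) + 39 = \left(38 - \frac{11}{36}\right) + 39 = \frac{1357}{36} + 39 = \frac{2761}{36} \approx 76.694$)
$\frac{U - 45}{-122 + 15} = \frac{\frac{2761}{36} - 45}{-122 + 15} = \frac{1141}{36 \left(-107\right)} = \frac{1141}{36} \left(- \frac{1}{107}\right) = - \frac{1141}{3852}$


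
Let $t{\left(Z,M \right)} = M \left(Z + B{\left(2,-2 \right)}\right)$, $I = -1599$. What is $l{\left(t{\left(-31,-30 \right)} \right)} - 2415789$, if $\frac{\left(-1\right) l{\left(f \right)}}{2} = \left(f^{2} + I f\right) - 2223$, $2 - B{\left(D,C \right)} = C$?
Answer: $-1133163$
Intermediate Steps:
$B{\left(D,C \right)} = 2 - C$
$t{\left(Z,M \right)} = M \left(4 + Z\right)$ ($t{\left(Z,M \right)} = M \left(Z + \left(2 - -2\right)\right) = M \left(Z + \left(2 + 2\right)\right) = M \left(Z + 4\right) = M \left(4 + Z\right)$)
$l{\left(f \right)} = 4446 - 2 f^{2} + 3198 f$ ($l{\left(f \right)} = - 2 \left(\left(f^{2} - 1599 f\right) - 2223\right) = - 2 \left(-2223 + f^{2} - 1599 f\right) = 4446 - 2 f^{2} + 3198 f$)
$l{\left(t{\left(-31,-30 \right)} \right)} - 2415789 = \left(4446 - 2 \left(- 30 \left(4 - 31\right)\right)^{2} + 3198 \left(- 30 \left(4 - 31\right)\right)\right) - 2415789 = \left(4446 - 2 \left(\left(-30\right) \left(-27\right)\right)^{2} + 3198 \left(\left(-30\right) \left(-27\right)\right)\right) - 2415789 = \left(4446 - 2 \cdot 810^{2} + 3198 \cdot 810\right) - 2415789 = \left(4446 - 1312200 + 2590380\right) - 2415789 = 1282626 - 2415789 = -1133163$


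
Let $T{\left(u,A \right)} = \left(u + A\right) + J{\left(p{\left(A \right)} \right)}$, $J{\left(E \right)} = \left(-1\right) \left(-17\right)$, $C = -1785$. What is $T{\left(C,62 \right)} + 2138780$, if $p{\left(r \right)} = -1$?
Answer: $2137074$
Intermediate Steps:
$J{\left(E \right)} = 17$
$T{\left(u,A \right)} = 17 + A + u$ ($T{\left(u,A \right)} = \left(u + A\right) + 17 = \left(A + u\right) + 17 = 17 + A + u$)
$T{\left(C,62 \right)} + 2138780 = \left(17 + 62 - 1785\right) + 2138780 = -1706 + 2138780 = 2137074$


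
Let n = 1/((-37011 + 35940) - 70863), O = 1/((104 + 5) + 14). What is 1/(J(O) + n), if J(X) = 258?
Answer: 71934/18558971 ≈ 0.0038760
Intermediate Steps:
O = 1/123 (O = 1/(109 + 14) = 1/123 ≈ 0.0081301)
n = -1/71934 (n = 1/(-1071 - 70863) = 1/(-71934) = -1/71934 ≈ -1.3902e-5)
1/(J(O) + n) = 1/(258 - 1/71934) = 1/(18558971/71934) = 71934/18558971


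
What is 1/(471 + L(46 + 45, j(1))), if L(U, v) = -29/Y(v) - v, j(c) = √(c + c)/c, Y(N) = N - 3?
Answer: 423/204473 - 11*√2/817892 ≈ 0.0020497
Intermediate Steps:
Y(N) = -3 + N
j(c) = √2/√c (j(c) = √(2*c)/c = (√2*√c)/c = √2/√c)
L(U, v) = -v - 29/(-3 + v) (L(U, v) = -29/(-3 + v) - v = -v - 29/(-3 + v))
1/(471 + L(46 + 45, j(1))) = 1/(471 + (-29 - √2/√1*(-3 + √2/√1))/(-3 + √2/√1)) = 1/(471 + (-29 - √2*1*(-3 + √2*1))/(-3 + √2*1)) = 1/(471 + (-29 - √2*(-3 + √2))/(-3 + √2))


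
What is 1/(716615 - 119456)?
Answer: 1/597159 ≈ 1.6746e-6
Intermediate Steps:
1/(716615 - 119456) = 1/597159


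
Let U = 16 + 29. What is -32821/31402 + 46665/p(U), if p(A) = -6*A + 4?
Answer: -52646597/298319 ≈ -176.48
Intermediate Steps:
U = 45
p(A) = 4 - 6*A
-32821/31402 + 46665/p(U) = -32821/31402 + 46665/(4 - 6*45) = -32821*1/31402 + 46665/(4 - 270) = -32821/31402 + 46665/(-266) = -32821/31402 + 46665*(-1/266) = -32821/31402 - 46665/266 = -52646597/298319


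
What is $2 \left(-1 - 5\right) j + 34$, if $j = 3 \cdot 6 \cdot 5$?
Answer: $-1046$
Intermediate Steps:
$j = 90$ ($j = 18 \cdot 5 = 90$)
$2 \left(-1 - 5\right) j + 34 = 2 \left(-1 - 5\right) 90 + 34 = 2 \left(-6\right) 90 + 34 = \left(-12\right) 90 + 34 = -1080 + 34 = -1046$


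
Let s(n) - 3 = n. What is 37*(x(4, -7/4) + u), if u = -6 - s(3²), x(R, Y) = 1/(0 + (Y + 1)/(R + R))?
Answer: -3182/3 ≈ -1060.7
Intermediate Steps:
s(n) = 3 + n
x(R, Y) = 2*R/(1 + Y) (x(R, Y) = 1/(0 + (1 + Y)/((2*R))) = 1/(0 + (1 + Y)*(1/(2*R))) = 1/(0 + (1 + Y)/(2*R)) = 1/((1 + Y)/(2*R)) = 2*R/(1 + Y))
u = -18 (u = -6 - (3 + 3²) = -6 - (3 + 9) = -6 - 1*12 = -6 - 12 = -18)
37*(x(4, -7/4) + u) = 37*(2*4/(1 - 7/4) - 18) = 37*(2*4/(-¾) - 18) = 37*(2*4*(-4/3) - 18) = 37*(-32/3 - 18) = 37*(-86/3) = -3182/3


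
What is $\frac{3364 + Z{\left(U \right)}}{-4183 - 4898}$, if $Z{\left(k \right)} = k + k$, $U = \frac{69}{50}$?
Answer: $- \frac{84169}{227025} \approx -0.37075$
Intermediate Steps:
$U = \frac{69}{50}$ ($U = 69 \cdot \frac{1}{50} = \frac{69}{50} \approx 1.38$)
$Z{\left(k \right)} = 2 k$
$\frac{3364 + Z{\left(U \right)}}{-4183 - 4898} = \frac{3364 + 2 \cdot \frac{69}{50}}{-4183 - 4898} = \frac{3364 + \frac{69}{25}}{-9081} = \frac{84169}{25} \left(- \frac{1}{9081}\right) = - \frac{84169}{227025}$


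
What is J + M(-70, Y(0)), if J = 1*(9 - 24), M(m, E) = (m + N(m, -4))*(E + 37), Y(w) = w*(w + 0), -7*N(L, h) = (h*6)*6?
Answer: -12907/7 ≈ -1843.9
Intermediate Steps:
N(L, h) = -36*h/7 (N(L, h) = -h*6*6/7 = -6*h*6/7 = -36*h/7)
Y(w) = w² (Y(w) = w*w = w²)
M(m, E) = (37 + E)*(144/7 + m) (M(m, E) = (m - 36/7*(-4))*(E + 37) = (m + 144/7)*(37 + E) = (144/7 + m)*(37 + E) = (37 + E)*(144/7 + m))
J = -15 (J = 1*(-15) = -15)
J + M(-70, Y(0)) = -15 + (5328/7 + 37*(-70) + (144/7)*0² + 0²*(-70)) = -15 + (5328/7 - 2590 + (144/7)*0 + 0*(-70)) = -15 + (5328/7 - 2590 + 0 + 0) = -15 - 12802/7 = -12907/7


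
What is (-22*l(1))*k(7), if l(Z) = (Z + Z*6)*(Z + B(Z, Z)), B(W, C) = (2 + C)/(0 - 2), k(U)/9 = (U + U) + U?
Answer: 14553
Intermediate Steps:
k(U) = 27*U (k(U) = 9*((U + U) + U) = 9*(2*U + U) = 9*(3*U) = 27*U)
B(W, C) = -1 - C/2 (B(W, C) = (2 + C)/(-2) = (2 + C)*(-½) = -1 - C/2)
l(Z) = 7*Z*(-1 + Z/2) (l(Z) = (Z + Z*6)*(Z + (-1 - Z/2)) = (Z + 6*Z)*(-1 + Z/2) = (7*Z)*(-1 + Z/2) = 7*Z*(-1 + Z/2))
(-22*l(1))*k(7) = (-77*(-2 + 1))*(27*7) = -77*(-1)*189 = -22*(-7/2)*189 = 77*189 = 14553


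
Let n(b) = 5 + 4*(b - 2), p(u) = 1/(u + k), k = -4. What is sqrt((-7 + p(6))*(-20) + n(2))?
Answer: 3*sqrt(15) ≈ 11.619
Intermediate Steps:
p(u) = 1/(-4 + u) (p(u) = 1/(u - 4) = 1/(-4 + u))
n(b) = -3 + 4*b (n(b) = 5 + 4*(-2 + b) = 5 + (-8 + 4*b) = -3 + 4*b)
sqrt((-7 + p(6))*(-20) + n(2)) = sqrt((-7 + 1/(-4 + 6))*(-20) + (-3 + 4*2)) = sqrt((-7 + 1/2)*(-20) + (-3 + 8)) = sqrt((-7 + 1/2)*(-20) + 5) = sqrt(-13/2*(-20) + 5) = sqrt(130 + 5) = sqrt(135) = 3*sqrt(15)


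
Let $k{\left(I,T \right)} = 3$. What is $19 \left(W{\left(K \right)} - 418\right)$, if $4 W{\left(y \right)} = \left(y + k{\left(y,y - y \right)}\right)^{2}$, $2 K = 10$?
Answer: $-7638$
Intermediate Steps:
$K = 5$ ($K = \frac{1}{2} \cdot 10 = 5$)
$W{\left(y \right)} = \frac{\left(3 + y\right)^{2}}{4}$ ($W{\left(y \right)} = \frac{\left(y + 3\right)^{2}}{4} = \frac{\left(3 + y\right)^{2}}{4}$)
$19 \left(W{\left(K \right)} - 418\right) = 19 \left(\frac{\left(3 + 5\right)^{2}}{4} - 418\right) = 19 \left(\frac{8^{2}}{4} - 418\right) = 19 \left(\frac{1}{4} \cdot 64 - 418\right) = 19 \left(16 - 418\right) = 19 \left(-402\right) = -7638$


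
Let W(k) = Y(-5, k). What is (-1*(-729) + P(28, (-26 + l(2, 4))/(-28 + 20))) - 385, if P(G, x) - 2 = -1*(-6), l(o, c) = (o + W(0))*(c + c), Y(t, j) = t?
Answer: 352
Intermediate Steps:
W(k) = -5
l(o, c) = 2*c*(-5 + o) (l(o, c) = (o - 5)*(c + c) = (-5 + o)*(2*c) = 2*c*(-5 + o))
P(G, x) = 8 (P(G, x) = 2 - 1*(-6) = 2 + 6 = 8)
(-1*(-729) + P(28, (-26 + l(2, 4))/(-28 + 20))) - 385 = (-1*(-729) + 8) - 385 = (729 + 8) - 385 = 737 - 385 = 352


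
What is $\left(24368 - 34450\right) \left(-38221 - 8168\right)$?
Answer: $467693898$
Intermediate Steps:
$\left(24368 - 34450\right) \left(-38221 - 8168\right) = \left(-10082\right) \left(-46389\right) = 467693898$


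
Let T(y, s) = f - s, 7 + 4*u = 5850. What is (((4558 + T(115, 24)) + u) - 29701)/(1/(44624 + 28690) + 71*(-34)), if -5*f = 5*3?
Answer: 3476439909/353959990 ≈ 9.8216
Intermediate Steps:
u = 5843/4 (u = -7/4 + (1/4)*5850 = -7/4 + 2925/2 = 5843/4 ≈ 1460.8)
f = -3 ≈ -3.0000
T(y, s) = -3 - s
(((4558 + T(115, 24)) + u) - 29701)/(1/(44624 + 28690) + 71*(-34)) = (((4558 + (-3 - 1*24)) + 5843/4) - 29701)/(1/(44624 + 28690) + 71*(-34)) = (((4558 + (-3 - 24)) + 5843/4) - 29701)/(1/73314 - 2414) = (((4558 - 27) + 5843/4) - 29701)/(1/73314 - 2414) = ((4531 + 5843/4) - 29701)/(-176979995/73314) = (23967/4 - 29701)*(-73314/176979995) = -94837/4*(-73314/176979995) = 3476439909/353959990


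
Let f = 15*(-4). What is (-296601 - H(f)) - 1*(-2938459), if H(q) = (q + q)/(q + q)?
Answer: 2641857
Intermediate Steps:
f = -60
H(q) = 1 (H(q) = (2*q)/((2*q)) = (2*q)*(1/(2*q)) = 1)
(-296601 - H(f)) - 1*(-2938459) = (-296601 - 1*1) - 1*(-2938459) = (-296601 - 1) + 2938459 = -296602 + 2938459 = 2641857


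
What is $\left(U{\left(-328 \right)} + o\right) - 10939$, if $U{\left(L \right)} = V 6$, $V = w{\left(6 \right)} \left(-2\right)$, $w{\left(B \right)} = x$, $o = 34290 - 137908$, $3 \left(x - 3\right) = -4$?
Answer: $-114577$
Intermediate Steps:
$x = \frac{5}{3}$ ($x = 3 + \frac{1}{3} \left(-4\right) = 3 - \frac{4}{3} = \frac{5}{3} \approx 1.6667$)
$o = -103618$ ($o = 34290 - 137908 = -103618$)
$w{\left(B \right)} = \frac{5}{3}$
$V = - \frac{10}{3}$ ($V = \frac{5}{3} \left(-2\right) = - \frac{10}{3} \approx -3.3333$)
$U{\left(L \right)} = -20$ ($U{\left(L \right)} = \left(- \frac{10}{3}\right) 6 = -20$)
$\left(U{\left(-328 \right)} + o\right) - 10939 = \left(-20 - 103618\right) - 10939 = -103638 - 10939 = -114577$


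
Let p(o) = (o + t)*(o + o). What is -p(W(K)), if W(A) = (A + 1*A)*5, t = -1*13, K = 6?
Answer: -5640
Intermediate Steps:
t = -13
W(A) = 10*A (W(A) = (A + A)*5 = (2*A)*5 = 10*A)
p(o) = 2*o*(-13 + o) (p(o) = (o - 13)*(o + o) = (-13 + o)*(2*o) = 2*o*(-13 + o))
-p(W(K)) = -2*10*6*(-13 + 10*6) = -2*60*(-13 + 60) = -2*60*47 = -1*5640 = -5640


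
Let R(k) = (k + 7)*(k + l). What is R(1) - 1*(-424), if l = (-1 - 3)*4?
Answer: 304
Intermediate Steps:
l = -16 (l = -4*4 = -16)
R(k) = (-16 + k)*(7 + k) (R(k) = (k + 7)*(k - 16) = (7 + k)*(-16 + k) = (-16 + k)*(7 + k))
R(1) - 1*(-424) = (-112 + 1² - 9*1) - 1*(-424) = (-112 + 1 - 9) + 424 = -120 + 424 = 304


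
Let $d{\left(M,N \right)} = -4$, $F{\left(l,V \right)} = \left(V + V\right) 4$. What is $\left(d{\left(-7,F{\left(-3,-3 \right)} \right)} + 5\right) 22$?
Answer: $22$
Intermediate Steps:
$F{\left(l,V \right)} = 8 V$ ($F{\left(l,V \right)} = 2 V 4 = 8 V$)
$\left(d{\left(-7,F{\left(-3,-3 \right)} \right)} + 5\right) 22 = \left(-4 + 5\right) 22 = 1 \cdot 22 = 22$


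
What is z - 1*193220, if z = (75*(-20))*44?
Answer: -259220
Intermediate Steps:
z = -66000 (z = -1500*44 = -66000)
z - 1*193220 = -66000 - 1*193220 = -66000 - 193220 = -259220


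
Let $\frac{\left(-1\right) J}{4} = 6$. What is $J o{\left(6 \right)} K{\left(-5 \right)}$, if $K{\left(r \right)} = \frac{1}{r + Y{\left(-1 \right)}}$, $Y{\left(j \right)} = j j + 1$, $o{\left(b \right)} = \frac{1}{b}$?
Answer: $\frac{4}{3} \approx 1.3333$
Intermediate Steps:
$J = -24$ ($J = \left(-4\right) 6 = -24$)
$Y{\left(j \right)} = 1 + j^{2}$ ($Y{\left(j \right)} = j^{2} + 1 = 1 + j^{2}$)
$K{\left(r \right)} = \frac{1}{2 + r}$ ($K{\left(r \right)} = \frac{1}{r + \left(1 + \left(-1\right)^{2}\right)} = \frac{1}{r + \left(1 + 1\right)} = \frac{1}{r + 2} = \frac{1}{2 + r}$)
$J o{\left(6 \right)} K{\left(-5 \right)} = \frac{\left(-24\right) \frac{1}{6}}{2 - 5} = \frac{\left(-24\right) \frac{1}{6}}{-3} = \left(-4\right) \left(- \frac{1}{3}\right) = \frac{4}{3}$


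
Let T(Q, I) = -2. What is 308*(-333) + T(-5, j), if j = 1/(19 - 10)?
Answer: -102566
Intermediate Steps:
j = ⅑ (j = 1/9 = ⅑ ≈ 0.11111)
308*(-333) + T(-5, j) = 308*(-333) - 2 = -102564 - 2 = -102566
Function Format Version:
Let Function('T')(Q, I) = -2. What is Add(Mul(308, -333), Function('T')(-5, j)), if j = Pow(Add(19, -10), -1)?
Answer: -102566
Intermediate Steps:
j = Rational(1, 9) (j = Pow(9, -1) = Rational(1, 9) ≈ 0.11111)
Add(Mul(308, -333), Function('T')(-5, j)) = Add(Mul(308, -333), -2) = Add(-102564, -2) = -102566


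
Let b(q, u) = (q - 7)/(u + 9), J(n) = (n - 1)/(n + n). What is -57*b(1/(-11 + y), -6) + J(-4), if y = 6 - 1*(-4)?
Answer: 1221/8 ≈ 152.63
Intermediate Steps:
J(n) = (-1 + n)/(2*n) (J(n) = (-1 + n)/((2*n)) = (-1 + n)*(1/(2*n)) = (-1 + n)/(2*n))
y = 10 (y = 6 + 4 = 10)
b(q, u) = (-7 + q)/(9 + u)
-57*b(1/(-11 + y), -6) + J(-4) = -57*(-7 + 1/(-11 + 10))/(9 - 6) + (½)*(-1 - 4)/(-4) = -57*(-7 + 1/(-1))/3 + (½)*(-¼)*(-5) = -19*(-7 - 1) + 5/8 = -19*(-8) + 5/8 = -57*(-8/3) + 5/8 = 152 + 5/8 = 1221/8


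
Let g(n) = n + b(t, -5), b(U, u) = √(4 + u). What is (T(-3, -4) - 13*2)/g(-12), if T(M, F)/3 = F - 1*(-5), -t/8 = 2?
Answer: 276/145 + 23*I/145 ≈ 1.9034 + 0.15862*I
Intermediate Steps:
t = -16 (t = -8*2 = -16)
T(M, F) = 15 + 3*F (T(M, F) = 3*(F - 1*(-5)) = 3*(F + 5) = 3*(5 + F) = 15 + 3*F)
g(n) = I + n (g(n) = n + √(4 - 5) = n + √(-1) = n + I = I + n)
(T(-3, -4) - 13*2)/g(-12) = ((15 + 3*(-4)) - 13*2)/(I - 12) = ((15 - 12) - 26)/(-12 + I) = (3 - 26)*((-12 - I)/145) = -23*(-12 - I)/145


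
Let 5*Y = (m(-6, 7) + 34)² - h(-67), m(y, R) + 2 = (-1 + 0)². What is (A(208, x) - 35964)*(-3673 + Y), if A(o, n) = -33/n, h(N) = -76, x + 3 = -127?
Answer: 1608298728/13 ≈ 1.2372e+8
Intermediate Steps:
x = -130 (x = -3 - 127 = -130)
m(y, R) = -1 (m(y, R) = -2 + (-1 + 0)² = -2 + (-1)² = -2 + 1 = -1)
Y = 233 (Y = ((-1 + 34)² - 1*(-76))/5 = (33² + 76)/5 = (1089 + 76)/5 = (⅕)*1165 = 233)
(A(208, x) - 35964)*(-3673 + Y) = (-33/(-130) - 35964)*(-3673 + 233) = (-33*(-1/130) - 35964)*(-3440) = (33/130 - 35964)*(-3440) = -4675287/130*(-3440) = 1608298728/13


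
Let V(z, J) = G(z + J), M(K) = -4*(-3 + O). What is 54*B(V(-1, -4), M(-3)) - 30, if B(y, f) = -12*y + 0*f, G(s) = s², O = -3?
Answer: -16230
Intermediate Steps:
M(K) = 24 (M(K) = -4*(-3 - 3) = -4*(-6) = 24)
V(z, J) = (J + z)² (V(z, J) = (z + J)² = (J + z)²)
B(y, f) = -12*y (B(y, f) = -12*y + 0 = -12*y)
54*B(V(-1, -4), M(-3)) - 30 = 54*(-12*(-4 - 1)²) - 30 = 54*(-12*(-5)²) - 30 = 54*(-12*25) - 30 = 54*(-300) - 30 = -16200 - 30 = -16230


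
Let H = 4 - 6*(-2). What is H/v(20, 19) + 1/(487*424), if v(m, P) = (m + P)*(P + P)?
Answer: 1652645/153007608 ≈ 0.010801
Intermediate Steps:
v(m, P) = 2*P*(P + m) (v(m, P) = (P + m)*(2*P) = 2*P*(P + m))
H = 16 (H = 4 + 12 = 16)
H/v(20, 19) + 1/(487*424) = 16/((2*19*(19 + 20))) + 1/(487*424) = 16/((2*19*39)) + (1/487)*(1/424) = 16/1482 + 1/206488 = 16*(1/1482) + 1/206488 = 8/741 + 1/206488 = 1652645/153007608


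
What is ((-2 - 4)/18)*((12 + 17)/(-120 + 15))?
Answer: 29/315 ≈ 0.092063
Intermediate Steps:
((-2 - 4)/18)*((12 + 17)/(-120 + 15)) = (-6*1/18)*(29/(-105)) = -29*(-1)/(3*105) = -⅓*(-29/105) = 29/315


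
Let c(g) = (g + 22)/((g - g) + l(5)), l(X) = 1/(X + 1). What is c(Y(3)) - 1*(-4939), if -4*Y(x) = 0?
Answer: 5071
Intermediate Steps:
l(X) = 1/(1 + X)
Y(x) = 0 (Y(x) = -¼*0 = 0)
c(g) = 132 + 6*g (c(g) = (g + 22)/((g - g) + 1/(1 + 5)) = (22 + g)/(0 + 1/6) = (22 + g)/(0 + ⅙) = (22 + g)/(⅙) = (22 + g)*6 = 132 + 6*g)
c(Y(3)) - 1*(-4939) = (132 + 6*0) - 1*(-4939) = (132 + 0) + 4939 = 132 + 4939 = 5071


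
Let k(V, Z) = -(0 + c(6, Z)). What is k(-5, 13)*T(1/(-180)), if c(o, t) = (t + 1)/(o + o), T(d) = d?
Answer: 7/1080 ≈ 0.0064815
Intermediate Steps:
c(o, t) = (1 + t)/(2*o) (c(o, t) = (1 + t)/((2*o)) = (1 + t)*(1/(2*o)) = (1 + t)/(2*o))
k(V, Z) = -1/12 - Z/12 (k(V, Z) = -(0 + (½)*(1 + Z)/6) = -(0 + (½)*(⅙)*(1 + Z)) = -(0 + (1/12 + Z/12)) = -(1/12 + Z/12) = -1/12 - Z/12)
k(-5, 13)*T(1/(-180)) = (-1/12 - 1/12*13)/(-180) = (-1/12 - 13/12)*(-1/180) = -7/6*(-1/180) = 7/1080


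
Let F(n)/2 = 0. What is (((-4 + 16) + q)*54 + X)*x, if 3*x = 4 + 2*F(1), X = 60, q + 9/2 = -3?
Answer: 404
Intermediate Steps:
q = -15/2 (q = -9/2 - 3 = -15/2 ≈ -7.5000)
F(n) = 0 (F(n) = 2*0 = 0)
x = 4/3 (x = (4 + 2*0)/3 = (4 + 0)/3 = (⅓)*4 = 4/3 ≈ 1.3333)
(((-4 + 16) + q)*54 + X)*x = (((-4 + 16) - 15/2)*54 + 60)*(4/3) = ((12 - 15/2)*54 + 60)*(4/3) = ((9/2)*54 + 60)*(4/3) = (243 + 60)*(4/3) = 303*(4/3) = 404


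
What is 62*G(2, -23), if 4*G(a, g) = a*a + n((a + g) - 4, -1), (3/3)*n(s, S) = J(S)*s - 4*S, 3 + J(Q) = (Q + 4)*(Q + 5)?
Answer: -6727/2 ≈ -3363.5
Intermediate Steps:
J(Q) = -3 + (4 + Q)*(5 + Q) (J(Q) = -3 + (Q + 4)*(Q + 5) = -3 + (4 + Q)*(5 + Q))
n(s, S) = -4*S + s*(17 + S² + 9*S) (n(s, S) = (17 + S² + 9*S)*s - 4*S = s*(17 + S² + 9*S) - 4*S = -4*S + s*(17 + S² + 9*S))
G(a, g) = -8 + a²/4 + 9*a/4 + 9*g/4 (G(a, g) = (a*a + (-4*(-1) + ((a + g) - 4)*(17 + (-1)² + 9*(-1))))/4 = (a² + (4 + (-4 + a + g)*(17 + 1 - 9)))/4 = (a² + (4 + (-4 + a + g)*9))/4 = (a² + (4 + (-36 + 9*a + 9*g)))/4 = (a² + (-32 + 9*a + 9*g))/4 = (-32 + a² + 9*a + 9*g)/4 = -8 + a²/4 + 9*a/4 + 9*g/4)
62*G(2, -23) = 62*(-8 + (¼)*2² + (9/4)*2 + (9/4)*(-23)) = 62*(-8 + (¼)*4 + 9/2 - 207/4) = 62*(-8 + 1 + 9/2 - 207/4) = 62*(-217/4) = -6727/2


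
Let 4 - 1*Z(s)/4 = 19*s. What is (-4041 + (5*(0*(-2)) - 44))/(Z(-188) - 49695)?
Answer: 4085/35391 ≈ 0.11542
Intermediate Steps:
Z(s) = 16 - 76*s
(-4041 + (5*(0*(-2)) - 44))/(Z(-188) - 49695) = (-4041 + (5*(0*(-2)) - 44))/((16 - 76*(-188)) - 49695) = (-4041 + (5*0 - 44))/((16 + 14288) - 49695) = (-4041 + (0 - 44))/(14304 - 49695) = (-4041 - 44)/(-35391) = -4085*(-1/35391) = 4085/35391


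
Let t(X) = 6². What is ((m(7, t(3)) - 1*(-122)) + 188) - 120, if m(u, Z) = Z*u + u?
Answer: 449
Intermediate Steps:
t(X) = 36
m(u, Z) = u + Z*u
((m(7, t(3)) - 1*(-122)) + 188) - 120 = ((7*(1 + 36) - 1*(-122)) + 188) - 120 = ((7*37 + 122) + 188) - 120 = ((259 + 122) + 188) - 120 = (381 + 188) - 120 = 569 - 120 = 449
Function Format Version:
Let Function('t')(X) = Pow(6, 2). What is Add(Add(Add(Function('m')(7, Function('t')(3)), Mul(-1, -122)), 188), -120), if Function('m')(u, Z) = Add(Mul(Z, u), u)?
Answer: 449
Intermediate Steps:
Function('t')(X) = 36
Function('m')(u, Z) = Add(u, Mul(Z, u))
Add(Add(Add(Function('m')(7, Function('t')(3)), Mul(-1, -122)), 188), -120) = Add(Add(Add(Mul(7, Add(1, 36)), Mul(-1, -122)), 188), -120) = Add(Add(Add(Mul(7, 37), 122), 188), -120) = Add(Add(Add(259, 122), 188), -120) = Add(Add(381, 188), -120) = Add(569, -120) = 449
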